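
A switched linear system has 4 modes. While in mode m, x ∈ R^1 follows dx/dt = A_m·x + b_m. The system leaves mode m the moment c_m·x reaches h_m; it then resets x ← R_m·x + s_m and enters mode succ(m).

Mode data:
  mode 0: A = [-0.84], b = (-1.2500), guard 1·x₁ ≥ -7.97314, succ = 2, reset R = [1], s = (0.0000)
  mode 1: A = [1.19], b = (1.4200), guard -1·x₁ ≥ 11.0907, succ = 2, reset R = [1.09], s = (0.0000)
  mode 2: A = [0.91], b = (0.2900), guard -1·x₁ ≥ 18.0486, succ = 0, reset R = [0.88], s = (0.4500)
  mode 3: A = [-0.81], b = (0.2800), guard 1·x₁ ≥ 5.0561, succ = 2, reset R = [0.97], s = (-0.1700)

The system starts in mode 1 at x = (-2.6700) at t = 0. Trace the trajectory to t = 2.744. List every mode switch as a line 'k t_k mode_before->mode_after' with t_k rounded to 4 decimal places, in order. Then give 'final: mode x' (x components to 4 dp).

1 1.5987 1->2
2 2.0489 2->0
final: 0 -9.2654

Mode 1: guard c·x = 11.0907 hit at Δt = 1.5987 (t = 1.5987), x⁻ = (-11.0907) → reset → x⁺ = (-12.0889), jump to mode 2
Mode 2: guard c·x = 18.0486 hit at Δt = 0.4502 (t = 2.0489), x⁻ = (-18.0486) → reset → x⁺ = (-15.4328), jump to mode 0
Mode 0: flow for 0.6951 to horizon, guard not reached → x = (-9.2654)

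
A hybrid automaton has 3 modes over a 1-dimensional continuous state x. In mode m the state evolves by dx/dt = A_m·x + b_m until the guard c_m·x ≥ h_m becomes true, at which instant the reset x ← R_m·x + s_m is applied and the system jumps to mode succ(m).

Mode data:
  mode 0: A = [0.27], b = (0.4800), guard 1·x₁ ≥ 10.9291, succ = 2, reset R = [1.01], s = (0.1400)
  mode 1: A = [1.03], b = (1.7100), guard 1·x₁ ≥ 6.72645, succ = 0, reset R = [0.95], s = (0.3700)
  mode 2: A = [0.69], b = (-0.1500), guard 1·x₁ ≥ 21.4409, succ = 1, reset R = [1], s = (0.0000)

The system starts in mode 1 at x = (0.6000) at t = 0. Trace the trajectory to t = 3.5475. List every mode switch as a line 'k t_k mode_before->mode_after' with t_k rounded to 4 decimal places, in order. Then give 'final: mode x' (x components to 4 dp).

Mode 1: guard c·x = 6.7264 hit at Δt = 1.2730 (t = 1.2730), x⁻ = (6.7265) → reset → x⁺ = (6.7601), jump to mode 0
Mode 0: guard c·x = 10.9291 hit at Δt = 1.4727 (t = 2.7457), x⁻ = (10.9291) → reset → x⁺ = (11.1784), jump to mode 2
Mode 2: flow for 0.8018 to horizon, guard not reached → x = (19.2773)

1 1.2730 1->0
2 2.7457 0->2
final: 2 19.2773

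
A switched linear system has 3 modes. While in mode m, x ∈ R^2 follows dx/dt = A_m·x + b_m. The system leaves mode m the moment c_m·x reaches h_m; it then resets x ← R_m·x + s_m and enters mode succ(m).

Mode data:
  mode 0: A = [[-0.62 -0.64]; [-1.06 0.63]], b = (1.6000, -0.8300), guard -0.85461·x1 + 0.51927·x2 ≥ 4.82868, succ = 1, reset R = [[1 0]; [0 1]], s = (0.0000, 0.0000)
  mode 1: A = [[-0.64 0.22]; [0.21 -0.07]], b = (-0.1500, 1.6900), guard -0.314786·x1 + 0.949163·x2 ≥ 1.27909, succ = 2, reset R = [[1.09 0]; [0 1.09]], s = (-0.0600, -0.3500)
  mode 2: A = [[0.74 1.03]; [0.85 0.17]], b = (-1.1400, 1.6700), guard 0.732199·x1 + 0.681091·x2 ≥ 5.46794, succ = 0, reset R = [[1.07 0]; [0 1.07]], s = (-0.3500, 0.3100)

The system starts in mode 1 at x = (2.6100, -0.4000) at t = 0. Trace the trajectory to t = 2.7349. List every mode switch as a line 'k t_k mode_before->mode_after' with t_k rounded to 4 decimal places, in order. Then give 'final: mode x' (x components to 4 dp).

1 1.0800 1->2
2 1.7186 2->0
final: 0 0.8799 4.6530

Mode 1: guard c·x = 1.2791 hit at Δt = 1.0800 (t = 1.0800), x⁻ = (1.3377, 1.7912) → reset → x⁺ = (1.3981, 1.6025), jump to mode 2
Mode 2: guard c·x = 5.4679 hit at Δt = 0.6386 (t = 1.7186), x⁻ = (3.5649, 4.1958) → reset → x⁺ = (3.4645, 4.7995), jump to mode 0
Mode 0: flow for 1.0163 to horizon, guard not reached → x = (0.8799, 4.6530)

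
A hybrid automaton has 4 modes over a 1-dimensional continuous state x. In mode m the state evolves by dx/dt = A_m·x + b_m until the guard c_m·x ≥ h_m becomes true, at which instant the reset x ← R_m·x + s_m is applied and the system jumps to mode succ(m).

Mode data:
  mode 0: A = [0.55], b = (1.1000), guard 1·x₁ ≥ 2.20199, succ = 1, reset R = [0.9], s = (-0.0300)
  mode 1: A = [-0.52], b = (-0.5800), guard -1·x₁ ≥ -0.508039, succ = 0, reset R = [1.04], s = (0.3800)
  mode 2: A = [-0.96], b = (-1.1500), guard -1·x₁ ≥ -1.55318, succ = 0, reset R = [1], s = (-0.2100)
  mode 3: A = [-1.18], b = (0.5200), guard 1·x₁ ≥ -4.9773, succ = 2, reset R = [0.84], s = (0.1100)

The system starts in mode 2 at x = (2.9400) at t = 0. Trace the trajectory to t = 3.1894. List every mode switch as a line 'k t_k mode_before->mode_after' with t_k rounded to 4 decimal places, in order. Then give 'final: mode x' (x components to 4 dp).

1 0.4252 2->0
2 0.8409 0->1
3 2.0644 1->0
4 2.7334 0->1
final: 1 1.3043

Mode 2: guard c·x = -1.5532 hit at Δt = 0.4252 (t = 0.4252), x⁻ = (1.5532) → reset → x⁺ = (1.3432), jump to mode 0
Mode 0: guard c·x = 2.2020 hit at Δt = 0.4157 (t = 0.8409), x⁻ = (2.2020) → reset → x⁺ = (1.9518), jump to mode 1
Mode 1: guard c·x = -0.5080 hit at Δt = 1.2235 (t = 2.0644), x⁻ = (0.5080) → reset → x⁺ = (0.9084), jump to mode 0
Mode 0: guard c·x = 2.2020 hit at Δt = 0.6690 (t = 2.7334), x⁻ = (2.2020) → reset → x⁺ = (1.9518), jump to mode 1
Mode 1: flow for 0.4560 to horizon, guard not reached → x = (1.3043)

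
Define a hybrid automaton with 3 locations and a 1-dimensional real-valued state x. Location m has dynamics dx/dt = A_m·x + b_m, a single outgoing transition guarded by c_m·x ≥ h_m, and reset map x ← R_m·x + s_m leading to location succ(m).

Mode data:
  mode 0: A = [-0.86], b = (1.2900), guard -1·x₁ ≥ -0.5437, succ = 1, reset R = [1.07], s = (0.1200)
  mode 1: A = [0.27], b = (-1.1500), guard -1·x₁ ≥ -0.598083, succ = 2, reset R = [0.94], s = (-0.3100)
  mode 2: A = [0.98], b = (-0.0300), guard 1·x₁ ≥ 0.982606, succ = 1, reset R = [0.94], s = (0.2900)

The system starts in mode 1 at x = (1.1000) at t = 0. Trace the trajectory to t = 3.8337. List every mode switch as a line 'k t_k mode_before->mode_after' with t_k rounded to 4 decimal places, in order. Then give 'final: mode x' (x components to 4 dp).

1 0.5461 1->2
2 2.0336 2->1
3 2.7154 1->2
final: 2 0.6936

Mode 1: guard c·x = -0.5981 hit at Δt = 0.5461 (t = 0.5461), x⁻ = (0.5981) → reset → x⁺ = (0.2522), jump to mode 2
Mode 2: guard c·x = 0.9826 hit at Δt = 1.4875 (t = 2.0336), x⁻ = (0.9826) → reset → x⁺ = (1.2136), jump to mode 1
Mode 1: guard c·x = -0.5981 hit at Δt = 0.6818 (t = 2.7154), x⁻ = (0.5981) → reset → x⁺ = (0.2522), jump to mode 2
Mode 2: flow for 1.1183 to horizon, guard not reached → x = (0.6936)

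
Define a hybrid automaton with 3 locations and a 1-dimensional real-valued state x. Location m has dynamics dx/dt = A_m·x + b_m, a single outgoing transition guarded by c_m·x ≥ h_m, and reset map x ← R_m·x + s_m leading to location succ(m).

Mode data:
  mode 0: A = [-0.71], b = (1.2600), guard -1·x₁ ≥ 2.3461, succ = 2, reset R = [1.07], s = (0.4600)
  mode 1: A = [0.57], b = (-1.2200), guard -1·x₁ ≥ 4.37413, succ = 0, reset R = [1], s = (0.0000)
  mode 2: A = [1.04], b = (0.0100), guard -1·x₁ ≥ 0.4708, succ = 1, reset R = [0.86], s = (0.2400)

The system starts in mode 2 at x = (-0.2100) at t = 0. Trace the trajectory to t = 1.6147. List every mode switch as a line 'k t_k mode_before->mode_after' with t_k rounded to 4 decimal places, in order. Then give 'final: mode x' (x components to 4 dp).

1 0.8015 2->1
final: 1 -1.5242

Mode 2: guard c·x = 0.4708 hit at Δt = 0.8015 (t = 0.8015), x⁻ = (-0.4708) → reset → x⁺ = (-0.1649), jump to mode 1
Mode 1: flow for 0.8132 to horizon, guard not reached → x = (-1.5242)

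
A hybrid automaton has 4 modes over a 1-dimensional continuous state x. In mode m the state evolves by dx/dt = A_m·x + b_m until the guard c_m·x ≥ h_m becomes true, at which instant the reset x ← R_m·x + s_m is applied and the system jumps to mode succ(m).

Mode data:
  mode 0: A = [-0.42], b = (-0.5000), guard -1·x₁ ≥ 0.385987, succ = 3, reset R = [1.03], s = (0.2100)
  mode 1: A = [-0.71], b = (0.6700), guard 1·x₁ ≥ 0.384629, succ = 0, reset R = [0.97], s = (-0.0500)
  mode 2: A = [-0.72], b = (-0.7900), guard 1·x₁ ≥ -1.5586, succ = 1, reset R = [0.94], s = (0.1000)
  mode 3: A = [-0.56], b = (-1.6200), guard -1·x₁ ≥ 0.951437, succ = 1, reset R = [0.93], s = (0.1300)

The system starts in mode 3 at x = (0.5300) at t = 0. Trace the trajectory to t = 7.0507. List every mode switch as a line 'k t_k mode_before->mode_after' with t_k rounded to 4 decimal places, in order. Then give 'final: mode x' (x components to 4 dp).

Mode 3: guard c·x = 0.9514 hit at Δt = 1.0126 (t = 1.0126), x⁻ = (-0.9514) → reset → x⁺ = (-0.7548), jump to mode 1
Mode 1: guard c·x = 0.3846 hit at Δt = 1.5652 (t = 2.5778), x⁻ = (0.3846) → reset → x⁺ = (0.3231), jump to mode 0
Mode 0: guard c·x = 0.3860 hit at Δt = 1.5048 (t = 4.0826), x⁻ = (-0.3860) → reset → x⁺ = (-0.1876), jump to mode 3
Mode 3: guard c·x = 0.9514 hit at Δt = 0.5925 (t = 4.6751), x⁻ = (-0.9514) → reset → x⁺ = (-0.7548), jump to mode 1
Mode 1: guard c·x = 0.3846 hit at Δt = 1.5652 (t = 6.2403), x⁻ = (0.3846) → reset → x⁺ = (0.3231), jump to mode 0
Mode 0: flow for 0.8104 to horizon, guard not reached → x = (-0.1136)

1 1.0126 3->1
2 2.5778 1->0
3 4.0826 0->3
4 4.6751 3->1
5 6.2403 1->0
final: 0 -0.1136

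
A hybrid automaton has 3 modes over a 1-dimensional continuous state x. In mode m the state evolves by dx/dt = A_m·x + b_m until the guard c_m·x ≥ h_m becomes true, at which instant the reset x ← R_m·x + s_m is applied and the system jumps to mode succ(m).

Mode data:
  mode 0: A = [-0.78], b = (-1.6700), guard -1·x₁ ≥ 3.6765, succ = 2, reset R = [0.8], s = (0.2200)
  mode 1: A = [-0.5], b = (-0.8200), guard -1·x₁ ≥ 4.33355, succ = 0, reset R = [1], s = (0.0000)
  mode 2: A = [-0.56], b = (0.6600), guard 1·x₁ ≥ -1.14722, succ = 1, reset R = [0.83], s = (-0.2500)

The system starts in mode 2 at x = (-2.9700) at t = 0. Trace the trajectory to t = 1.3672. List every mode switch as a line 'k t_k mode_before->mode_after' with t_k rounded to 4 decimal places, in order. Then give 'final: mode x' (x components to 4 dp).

Mode 2: guard c·x = -1.1472 hit at Δt = 1.0334 (t = 1.0334), x⁻ = (-1.1472) → reset → x⁺ = (-1.2022), jump to mode 1
Mode 1: flow for 0.3338 to horizon, guard not reached → x = (-1.2695)

1 1.0334 2->1
final: 1 -1.2695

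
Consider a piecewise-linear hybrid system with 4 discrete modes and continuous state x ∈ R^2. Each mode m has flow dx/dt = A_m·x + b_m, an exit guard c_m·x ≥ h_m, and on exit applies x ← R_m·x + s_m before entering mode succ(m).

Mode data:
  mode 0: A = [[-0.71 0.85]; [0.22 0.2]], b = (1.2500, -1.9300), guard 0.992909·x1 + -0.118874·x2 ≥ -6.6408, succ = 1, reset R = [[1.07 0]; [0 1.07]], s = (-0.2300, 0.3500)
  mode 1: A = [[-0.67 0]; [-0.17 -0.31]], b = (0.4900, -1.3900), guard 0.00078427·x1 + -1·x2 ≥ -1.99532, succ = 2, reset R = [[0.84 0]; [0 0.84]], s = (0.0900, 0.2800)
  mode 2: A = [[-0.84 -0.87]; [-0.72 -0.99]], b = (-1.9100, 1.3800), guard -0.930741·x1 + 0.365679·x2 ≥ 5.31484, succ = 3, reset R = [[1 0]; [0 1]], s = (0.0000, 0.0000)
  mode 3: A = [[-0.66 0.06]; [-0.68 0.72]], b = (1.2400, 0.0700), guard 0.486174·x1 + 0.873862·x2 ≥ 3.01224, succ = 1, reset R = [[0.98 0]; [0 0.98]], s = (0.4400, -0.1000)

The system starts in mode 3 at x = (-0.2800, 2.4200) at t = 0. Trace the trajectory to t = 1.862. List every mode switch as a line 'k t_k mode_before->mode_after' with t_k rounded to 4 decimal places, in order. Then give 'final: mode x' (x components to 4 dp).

1 0.4102 3->1
2 0.8976 1->2
final: 2 -2.0357 2.0777

Mode 3: guard c·x = 3.0122 hit at Δt = 0.4102 (t = 0.4102), x⁻ = (0.2938, 3.2836) → reset → x⁺ = (0.7279, 3.1179), jump to mode 1
Mode 1: guard c·x = -1.9953 hit at Δt = 0.4874 (t = 0.8976), x⁻ = (0.7288, 1.9959) → reset → x⁺ = (0.7022, 1.9565), jump to mode 2
Mode 2: flow for 0.9644 to horizon, guard not reached → x = (-2.0357, 2.0777)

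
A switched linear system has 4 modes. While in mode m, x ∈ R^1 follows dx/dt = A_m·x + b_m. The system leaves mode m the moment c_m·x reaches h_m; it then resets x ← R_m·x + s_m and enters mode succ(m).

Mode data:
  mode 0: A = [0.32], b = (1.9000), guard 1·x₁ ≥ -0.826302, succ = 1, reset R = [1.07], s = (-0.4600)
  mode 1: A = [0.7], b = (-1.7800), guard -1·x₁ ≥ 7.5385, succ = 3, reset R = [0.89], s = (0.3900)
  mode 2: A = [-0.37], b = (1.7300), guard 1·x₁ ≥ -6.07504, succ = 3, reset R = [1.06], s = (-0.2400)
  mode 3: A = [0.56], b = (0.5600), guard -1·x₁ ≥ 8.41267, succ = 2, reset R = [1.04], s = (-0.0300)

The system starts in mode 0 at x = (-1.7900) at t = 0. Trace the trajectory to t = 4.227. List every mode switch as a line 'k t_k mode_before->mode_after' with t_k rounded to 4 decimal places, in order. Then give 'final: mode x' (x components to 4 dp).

1 0.6529 0->1
2 2.0144 1->3
3 2.6070 3->2
4 3.2134 2->3
5 3.6890 3->2
final: 2 -6.3505

Mode 0: guard c·x = -0.8263 hit at Δt = 0.6529 (t = 0.6529), x⁻ = (-0.8263) → reset → x⁺ = (-1.3441), jump to mode 1
Mode 1: guard c·x = 7.5385 hit at Δt = 1.3615 (t = 2.0144), x⁻ = (-7.5385) → reset → x⁺ = (-6.3193), jump to mode 3
Mode 3: guard c·x = 8.4127 hit at Δt = 0.5926 (t = 2.6070), x⁻ = (-8.4127) → reset → x⁺ = (-8.7792), jump to mode 2
Mode 2: guard c·x = -6.0750 hit at Δt = 0.6064 (t = 3.2134), x⁻ = (-6.0750) → reset → x⁺ = (-6.6795), jump to mode 3
Mode 3: guard c·x = 8.4127 hit at Δt = 0.4756 (t = 3.6890), x⁻ = (-8.4127) → reset → x⁺ = (-8.7792), jump to mode 2
Mode 2: flow for 0.5380 to horizon, guard not reached → x = (-6.3505)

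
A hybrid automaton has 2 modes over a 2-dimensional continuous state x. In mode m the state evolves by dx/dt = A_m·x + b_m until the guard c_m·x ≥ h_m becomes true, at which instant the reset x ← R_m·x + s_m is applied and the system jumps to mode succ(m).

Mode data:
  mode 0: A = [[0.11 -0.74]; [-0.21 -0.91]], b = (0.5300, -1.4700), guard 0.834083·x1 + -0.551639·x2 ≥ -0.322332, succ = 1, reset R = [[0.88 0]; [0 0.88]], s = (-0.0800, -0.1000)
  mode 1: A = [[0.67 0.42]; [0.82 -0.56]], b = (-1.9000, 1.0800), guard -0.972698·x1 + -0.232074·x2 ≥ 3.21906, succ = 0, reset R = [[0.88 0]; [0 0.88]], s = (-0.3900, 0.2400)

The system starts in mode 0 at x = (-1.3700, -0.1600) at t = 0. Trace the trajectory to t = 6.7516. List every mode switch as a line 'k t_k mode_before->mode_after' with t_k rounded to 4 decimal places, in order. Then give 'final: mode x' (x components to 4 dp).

Mode 0: guard c·x = -0.3223 hit at Δt = 0.6848 (t = 0.6848), x⁻ = (-0.8598, -0.7156) → reset → x⁺ = (-0.8366, -0.7298), jump to mode 1
Mode 1: guard c·x = 3.2191 hit at Δt = 0.6624 (t = 1.3472), x⁻ = (-3.1194, -0.7966) → reset → x⁺ = (-3.1350, -0.4610), jump to mode 0
Mode 0: guard c·x = -0.3223 hit at Δt = 2.3219 (t = 3.6691), x⁻ = (-1.1064, -1.0886) → reset → x⁺ = (-1.0537, -1.0580), jump to mode 1
Mode 1: guard c·x = 3.2191 hit at Δt = 0.5488 (t = 4.2180), x⁻ = (-3.0565, -1.0601) → reset → x⁺ = (-3.0797, -0.6929), jump to mode 0
Mode 0: guard c·x = -0.3223 hit at Δt = 2.0675 (t = 6.2855), x⁻ = (-1.1170, -1.1047) → reset → x⁺ = (-1.0630, -1.0721), jump to mode 1
Mode 1: flow for 0.4661 to horizon, guard not reached → x = (-2.7203, -1.0170)

1 0.6848 0->1
2 1.3472 1->0
3 3.6691 0->1
4 4.2180 1->0
5 6.2855 0->1
final: 1 -2.7203 -1.0170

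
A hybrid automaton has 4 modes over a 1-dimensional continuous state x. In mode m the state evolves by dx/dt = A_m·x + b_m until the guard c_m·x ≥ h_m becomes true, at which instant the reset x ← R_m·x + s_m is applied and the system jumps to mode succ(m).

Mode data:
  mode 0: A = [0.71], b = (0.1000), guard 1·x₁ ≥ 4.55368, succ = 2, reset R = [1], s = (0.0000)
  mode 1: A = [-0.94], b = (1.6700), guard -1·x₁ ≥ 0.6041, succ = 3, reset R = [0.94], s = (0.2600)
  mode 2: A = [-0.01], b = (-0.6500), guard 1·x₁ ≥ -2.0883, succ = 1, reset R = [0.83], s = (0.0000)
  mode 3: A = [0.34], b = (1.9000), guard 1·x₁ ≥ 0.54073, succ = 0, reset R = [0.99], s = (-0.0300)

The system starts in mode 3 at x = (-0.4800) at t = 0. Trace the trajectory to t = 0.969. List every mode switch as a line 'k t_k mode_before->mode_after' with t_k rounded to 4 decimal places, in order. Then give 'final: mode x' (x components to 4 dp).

1 0.5358 3->0
final: 0 0.7380

Mode 3: guard c·x = 0.5407 hit at Δt = 0.5358 (t = 0.5358), x⁻ = (0.5407) → reset → x⁺ = (0.5053), jump to mode 0
Mode 0: flow for 0.4332 to horizon, guard not reached → x = (0.7380)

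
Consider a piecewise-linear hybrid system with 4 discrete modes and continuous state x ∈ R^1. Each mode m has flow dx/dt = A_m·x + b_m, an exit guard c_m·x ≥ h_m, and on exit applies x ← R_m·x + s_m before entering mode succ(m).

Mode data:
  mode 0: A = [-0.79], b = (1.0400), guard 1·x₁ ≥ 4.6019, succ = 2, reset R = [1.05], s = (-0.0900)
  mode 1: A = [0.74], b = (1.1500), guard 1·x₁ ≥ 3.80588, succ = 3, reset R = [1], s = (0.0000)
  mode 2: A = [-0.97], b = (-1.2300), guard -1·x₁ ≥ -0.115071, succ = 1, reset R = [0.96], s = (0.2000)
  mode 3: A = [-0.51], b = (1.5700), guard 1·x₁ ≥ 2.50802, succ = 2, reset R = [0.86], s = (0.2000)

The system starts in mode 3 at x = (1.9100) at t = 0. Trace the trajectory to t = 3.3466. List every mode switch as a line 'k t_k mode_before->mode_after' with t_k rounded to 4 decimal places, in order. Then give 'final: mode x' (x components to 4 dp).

Mode 3: guard c·x = 2.5080 hit at Δt = 1.4060 (t = 1.4060), x⁻ = (2.5080) → reset → x⁺ = (2.3569), jump to mode 2
Mode 2: guard c·x = -0.1151 hit at Δt = 0.9933 (t = 2.3993), x⁻ = (0.1151) → reset → x⁺ = (0.3105), jump to mode 1
Mode 1: flow for 0.9473 to horizon, guard not reached → x = (2.2044)

1 1.4060 3->2
2 2.3993 2->1
final: 1 2.2044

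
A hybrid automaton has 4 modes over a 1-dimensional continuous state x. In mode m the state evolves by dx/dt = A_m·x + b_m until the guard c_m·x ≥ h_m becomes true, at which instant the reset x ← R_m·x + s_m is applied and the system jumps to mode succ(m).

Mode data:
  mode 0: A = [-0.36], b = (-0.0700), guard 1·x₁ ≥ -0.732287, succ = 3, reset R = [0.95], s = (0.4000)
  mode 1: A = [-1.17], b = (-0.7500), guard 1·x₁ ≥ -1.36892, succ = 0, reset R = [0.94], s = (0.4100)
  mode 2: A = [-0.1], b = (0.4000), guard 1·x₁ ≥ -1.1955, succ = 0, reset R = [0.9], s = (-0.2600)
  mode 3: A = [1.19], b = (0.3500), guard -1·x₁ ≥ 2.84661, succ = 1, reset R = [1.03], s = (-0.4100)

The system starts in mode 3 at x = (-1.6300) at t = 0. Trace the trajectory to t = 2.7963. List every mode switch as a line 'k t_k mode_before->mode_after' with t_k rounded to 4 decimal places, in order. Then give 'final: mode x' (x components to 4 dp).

Mode 3: guard c·x = 2.8466 hit at Δt = 0.5441 (t = 0.5441), x⁻ = (-2.8466) → reset → x⁺ = (-3.3420), jump to mode 1
Mode 1: guard c·x = -1.3689 hit at Δt = 1.1207 (t = 1.6648), x⁻ = (-1.3689) → reset → x⁺ = (-0.8768), jump to mode 0
Mode 0: guard c·x = -0.7323 hit at Δt = 0.6610 (t = 2.3258), x⁻ = (-0.7323) → reset → x⁺ = (-0.2957), jump to mode 3
Mode 3: flow for 0.4705 to horizon, guard not reached → x = (-0.2968)

1 0.5441 3->1
2 1.6648 1->0
3 2.3258 0->3
final: 3 -0.2968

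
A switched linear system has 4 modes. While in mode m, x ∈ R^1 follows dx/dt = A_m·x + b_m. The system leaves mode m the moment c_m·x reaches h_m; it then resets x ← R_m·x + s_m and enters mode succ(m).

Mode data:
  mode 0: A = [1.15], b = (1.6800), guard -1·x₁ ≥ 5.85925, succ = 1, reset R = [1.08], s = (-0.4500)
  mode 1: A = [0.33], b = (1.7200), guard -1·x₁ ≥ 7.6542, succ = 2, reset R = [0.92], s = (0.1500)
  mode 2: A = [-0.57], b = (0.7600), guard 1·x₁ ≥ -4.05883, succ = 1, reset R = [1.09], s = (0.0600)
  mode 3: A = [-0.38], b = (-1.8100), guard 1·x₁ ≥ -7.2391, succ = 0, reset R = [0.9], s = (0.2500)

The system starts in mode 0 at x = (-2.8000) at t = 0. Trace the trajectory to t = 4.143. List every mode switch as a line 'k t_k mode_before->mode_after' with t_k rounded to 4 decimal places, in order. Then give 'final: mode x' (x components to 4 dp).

Mode 0: guard c·x = 5.8593 hit at Δt = 1.0341 (t = 1.0341), x⁻ = (-5.8592) → reset → x⁺ = (-6.7780), jump to mode 1
Mode 1: guard c·x = 7.6542 hit at Δt = 1.3467 (t = 2.3808), x⁻ = (-7.6542) → reset → x⁺ = (-6.8919), jump to mode 2
Mode 2: guard c·x = -4.0588 hit at Δt = 0.7408 (t = 3.1216), x⁻ = (-4.0588) → reset → x⁺ = (-4.3641), jump to mode 1
Mode 1: flow for 1.0214 to horizon, guard not reached → x = (-4.0242)

1 1.0341 0->1
2 2.3808 1->2
3 3.1216 2->1
final: 1 -4.0242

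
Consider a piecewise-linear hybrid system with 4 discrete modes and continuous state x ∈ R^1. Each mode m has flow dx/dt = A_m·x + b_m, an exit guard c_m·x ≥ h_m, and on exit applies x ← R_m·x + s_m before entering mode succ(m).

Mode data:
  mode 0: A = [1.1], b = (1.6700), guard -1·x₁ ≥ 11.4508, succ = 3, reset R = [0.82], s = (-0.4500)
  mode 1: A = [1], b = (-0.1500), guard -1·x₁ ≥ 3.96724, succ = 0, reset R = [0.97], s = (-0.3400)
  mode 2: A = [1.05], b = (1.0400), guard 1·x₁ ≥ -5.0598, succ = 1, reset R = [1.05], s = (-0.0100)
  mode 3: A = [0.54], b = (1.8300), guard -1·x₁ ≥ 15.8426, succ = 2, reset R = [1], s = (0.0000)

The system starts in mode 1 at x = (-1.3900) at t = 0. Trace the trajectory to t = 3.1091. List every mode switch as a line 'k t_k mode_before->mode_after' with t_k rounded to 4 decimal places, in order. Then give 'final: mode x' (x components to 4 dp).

1 0.9834 1->0
2 2.1777 0->3
final: 3 -14.0559

Mode 1: guard c·x = 3.9672 hit at Δt = 0.9834 (t = 0.9834), x⁻ = (-3.9672) → reset → x⁺ = (-4.1882), jump to mode 0
Mode 0: guard c·x = 11.4508 hit at Δt = 1.1943 (t = 2.1777), x⁻ = (-11.4508) → reset → x⁺ = (-9.8397), jump to mode 3
Mode 3: flow for 0.9314 to horizon, guard not reached → x = (-14.0559)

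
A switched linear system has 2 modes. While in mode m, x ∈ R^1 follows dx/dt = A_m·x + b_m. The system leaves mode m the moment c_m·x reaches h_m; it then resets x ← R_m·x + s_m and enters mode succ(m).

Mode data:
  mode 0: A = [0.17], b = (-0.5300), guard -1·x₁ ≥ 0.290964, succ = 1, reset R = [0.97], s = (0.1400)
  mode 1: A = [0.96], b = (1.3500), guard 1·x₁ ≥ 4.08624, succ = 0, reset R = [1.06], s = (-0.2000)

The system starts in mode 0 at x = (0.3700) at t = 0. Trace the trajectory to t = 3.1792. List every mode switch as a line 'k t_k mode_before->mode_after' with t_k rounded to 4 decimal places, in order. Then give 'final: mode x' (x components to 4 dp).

1 1.2680 0->1
2 2.7983 1->0
final: 0 4.1992

Mode 0: guard c·x = 0.2910 hit at Δt = 1.2680 (t = 1.2680), x⁻ = (-0.2910) → reset → x⁺ = (-0.1422), jump to mode 1
Mode 1: guard c·x = 4.0862 hit at Δt = 1.5303 (t = 2.7983), x⁻ = (4.0862) → reset → x⁺ = (4.1314), jump to mode 0
Mode 0: flow for 0.3809 to horizon, guard not reached → x = (4.1992)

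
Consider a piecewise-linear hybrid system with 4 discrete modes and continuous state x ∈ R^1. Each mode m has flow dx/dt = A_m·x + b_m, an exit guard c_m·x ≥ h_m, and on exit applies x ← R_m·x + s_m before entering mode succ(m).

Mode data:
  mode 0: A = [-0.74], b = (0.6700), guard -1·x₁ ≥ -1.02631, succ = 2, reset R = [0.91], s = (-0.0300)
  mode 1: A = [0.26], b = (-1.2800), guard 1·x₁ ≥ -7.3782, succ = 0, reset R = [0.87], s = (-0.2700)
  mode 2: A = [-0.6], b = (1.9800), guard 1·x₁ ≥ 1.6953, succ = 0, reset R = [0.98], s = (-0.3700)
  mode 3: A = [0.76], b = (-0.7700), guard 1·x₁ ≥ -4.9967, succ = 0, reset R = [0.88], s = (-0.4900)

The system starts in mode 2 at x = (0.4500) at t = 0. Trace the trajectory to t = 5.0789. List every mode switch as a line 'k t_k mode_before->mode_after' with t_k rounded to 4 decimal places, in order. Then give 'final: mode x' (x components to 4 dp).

1 0.9573 2->0
2 2.5260 0->2
3 3.1941 2->0
4 4.7628 0->2
final: 2 1.3179

Mode 2: guard c·x = 1.6953 hit at Δt = 0.9573 (t = 0.9573), x⁻ = (1.6953) → reset → x⁺ = (1.2914), jump to mode 0
Mode 0: guard c·x = -1.0263 hit at Δt = 1.5687 (t = 2.5260), x⁻ = (1.0263) → reset → x⁺ = (0.9039), jump to mode 2
Mode 2: guard c·x = 1.6953 hit at Δt = 0.6681 (t = 3.1941), x⁻ = (1.6953) → reset → x⁺ = (1.2914), jump to mode 0
Mode 0: guard c·x = -1.0263 hit at Δt = 1.5687 (t = 4.7628), x⁻ = (1.0263) → reset → x⁺ = (0.9039), jump to mode 2
Mode 2: flow for 0.3161 to horizon, guard not reached → x = (1.3179)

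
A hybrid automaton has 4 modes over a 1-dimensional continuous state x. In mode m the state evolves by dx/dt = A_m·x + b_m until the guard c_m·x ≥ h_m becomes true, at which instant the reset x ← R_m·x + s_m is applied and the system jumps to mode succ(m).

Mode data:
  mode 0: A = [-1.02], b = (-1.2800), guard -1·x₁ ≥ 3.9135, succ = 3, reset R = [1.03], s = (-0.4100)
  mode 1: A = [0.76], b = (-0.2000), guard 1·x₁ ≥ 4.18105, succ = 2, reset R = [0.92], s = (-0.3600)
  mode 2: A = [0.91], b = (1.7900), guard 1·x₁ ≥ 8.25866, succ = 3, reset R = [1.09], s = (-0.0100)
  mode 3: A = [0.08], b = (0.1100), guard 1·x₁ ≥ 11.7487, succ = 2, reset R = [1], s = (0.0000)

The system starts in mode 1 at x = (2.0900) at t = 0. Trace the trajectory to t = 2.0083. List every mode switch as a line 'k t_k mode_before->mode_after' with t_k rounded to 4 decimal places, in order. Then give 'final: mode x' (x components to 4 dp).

1 1.0039 1->2
2 1.6947 2->3
final: 3 9.2553

Mode 1: guard c·x = 4.1810 hit at Δt = 1.0039 (t = 1.0039), x⁻ = (4.1811) → reset → x⁺ = (3.4866), jump to mode 2
Mode 2: guard c·x = 8.2587 hit at Δt = 0.6908 (t = 1.6947), x⁻ = (8.2587) → reset → x⁺ = (8.9919), jump to mode 3
Mode 3: flow for 0.3136 to horizon, guard not reached → x = (9.2553)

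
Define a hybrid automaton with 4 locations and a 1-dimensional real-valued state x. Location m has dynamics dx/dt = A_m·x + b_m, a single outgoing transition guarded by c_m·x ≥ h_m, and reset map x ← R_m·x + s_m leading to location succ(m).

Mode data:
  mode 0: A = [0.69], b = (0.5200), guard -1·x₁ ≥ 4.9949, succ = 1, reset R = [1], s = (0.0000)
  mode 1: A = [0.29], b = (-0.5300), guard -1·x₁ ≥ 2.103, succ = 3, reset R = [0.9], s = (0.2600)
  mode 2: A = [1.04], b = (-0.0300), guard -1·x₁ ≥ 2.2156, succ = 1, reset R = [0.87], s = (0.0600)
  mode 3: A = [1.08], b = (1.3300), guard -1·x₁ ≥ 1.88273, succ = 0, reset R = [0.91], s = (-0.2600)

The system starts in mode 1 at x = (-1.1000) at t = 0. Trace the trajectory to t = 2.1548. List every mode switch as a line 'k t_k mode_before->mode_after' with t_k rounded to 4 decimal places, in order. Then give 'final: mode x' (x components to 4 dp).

Mode 1: guard c·x = 2.1030 hit at Δt = 1.0159 (t = 1.0159), x⁻ = (-2.1030) → reset → x⁺ = (-1.6327), jump to mode 3
Mode 3: guard c·x = 1.8827 hit at Δt = 0.4485 (t = 1.4644), x⁻ = (-1.8827) → reset → x⁺ = (-1.9733), jump to mode 0
Mode 0: flow for 0.6904 to horizon, guard not reached → x = (-2.7176)

1 1.0159 1->3
2 1.4644 3->0
final: 0 -2.7176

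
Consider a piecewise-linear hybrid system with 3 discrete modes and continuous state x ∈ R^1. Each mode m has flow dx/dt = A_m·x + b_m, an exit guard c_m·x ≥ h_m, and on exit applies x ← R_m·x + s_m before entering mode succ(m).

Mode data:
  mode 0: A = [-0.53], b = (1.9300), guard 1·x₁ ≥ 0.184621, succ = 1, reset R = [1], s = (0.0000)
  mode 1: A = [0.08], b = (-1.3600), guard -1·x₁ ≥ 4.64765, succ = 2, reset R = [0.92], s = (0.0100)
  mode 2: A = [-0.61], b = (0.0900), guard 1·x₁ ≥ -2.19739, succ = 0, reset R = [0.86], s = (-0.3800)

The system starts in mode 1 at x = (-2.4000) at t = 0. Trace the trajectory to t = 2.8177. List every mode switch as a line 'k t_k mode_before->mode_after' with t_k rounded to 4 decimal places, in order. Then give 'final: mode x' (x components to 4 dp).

1 1.3703 1->2
2 2.4070 2->0
final: 0 -1.1134

Mode 1: guard c·x = 4.6476 hit at Δt = 1.3703 (t = 1.3703), x⁻ = (-4.6476) → reset → x⁺ = (-4.2658), jump to mode 2
Mode 2: guard c·x = -2.1974 hit at Δt = 1.0367 (t = 2.4070), x⁻ = (-2.1974) → reset → x⁺ = (-2.2698), jump to mode 0
Mode 0: flow for 0.4107 to horizon, guard not reached → x = (-1.1134)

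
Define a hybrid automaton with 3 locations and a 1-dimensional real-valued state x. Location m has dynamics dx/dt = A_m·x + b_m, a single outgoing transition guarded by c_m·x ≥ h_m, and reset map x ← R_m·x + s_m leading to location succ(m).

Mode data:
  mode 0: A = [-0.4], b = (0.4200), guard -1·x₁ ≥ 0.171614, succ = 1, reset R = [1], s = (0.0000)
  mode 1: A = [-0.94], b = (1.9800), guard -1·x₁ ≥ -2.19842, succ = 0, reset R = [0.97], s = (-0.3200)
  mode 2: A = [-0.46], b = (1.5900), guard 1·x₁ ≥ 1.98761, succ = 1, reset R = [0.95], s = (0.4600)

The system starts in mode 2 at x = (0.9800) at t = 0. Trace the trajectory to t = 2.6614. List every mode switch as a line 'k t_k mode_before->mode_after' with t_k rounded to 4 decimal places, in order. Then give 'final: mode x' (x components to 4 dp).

Mode 2: guard c·x = 1.9876 hit at Δt = 1.1355 (t = 1.1355), x⁻ = (1.9876) → reset → x⁺ = (2.3482), jump to mode 1
Mode 1: guard c·x = -2.1984 hit at Δt = 1.0278 (t = 2.1633), x⁻ = (2.1984) → reset → x⁺ = (1.8125), jump to mode 0
Mode 0: flow for 0.4981 to horizon, guard not reached → x = (1.6747)

1 1.1355 2->1
2 2.1633 1->0
final: 0 1.6747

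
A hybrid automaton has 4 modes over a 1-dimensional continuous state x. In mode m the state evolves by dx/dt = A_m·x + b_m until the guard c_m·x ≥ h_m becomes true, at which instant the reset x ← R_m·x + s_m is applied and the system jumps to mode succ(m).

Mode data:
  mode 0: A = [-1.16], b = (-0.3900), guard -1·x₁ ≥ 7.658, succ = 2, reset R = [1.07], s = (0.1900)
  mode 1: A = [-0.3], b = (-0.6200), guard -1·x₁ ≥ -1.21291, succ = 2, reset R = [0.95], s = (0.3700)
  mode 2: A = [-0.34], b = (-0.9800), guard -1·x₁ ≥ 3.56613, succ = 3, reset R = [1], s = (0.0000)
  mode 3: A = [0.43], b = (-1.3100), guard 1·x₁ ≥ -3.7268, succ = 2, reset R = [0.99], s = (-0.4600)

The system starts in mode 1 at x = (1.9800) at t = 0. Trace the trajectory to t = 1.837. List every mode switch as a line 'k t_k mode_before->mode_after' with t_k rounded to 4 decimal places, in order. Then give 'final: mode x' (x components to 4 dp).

Mode 1: guard c·x = -1.2129 hit at Δt = 0.7006 (t = 0.7006), x⁻ = (1.2129) → reset → x⁺ = (1.5223), jump to mode 2
Mode 2: flow for 1.1364 to horizon, guard not reached → x = (0.1106)

1 0.7006 1->2
final: 2 0.1106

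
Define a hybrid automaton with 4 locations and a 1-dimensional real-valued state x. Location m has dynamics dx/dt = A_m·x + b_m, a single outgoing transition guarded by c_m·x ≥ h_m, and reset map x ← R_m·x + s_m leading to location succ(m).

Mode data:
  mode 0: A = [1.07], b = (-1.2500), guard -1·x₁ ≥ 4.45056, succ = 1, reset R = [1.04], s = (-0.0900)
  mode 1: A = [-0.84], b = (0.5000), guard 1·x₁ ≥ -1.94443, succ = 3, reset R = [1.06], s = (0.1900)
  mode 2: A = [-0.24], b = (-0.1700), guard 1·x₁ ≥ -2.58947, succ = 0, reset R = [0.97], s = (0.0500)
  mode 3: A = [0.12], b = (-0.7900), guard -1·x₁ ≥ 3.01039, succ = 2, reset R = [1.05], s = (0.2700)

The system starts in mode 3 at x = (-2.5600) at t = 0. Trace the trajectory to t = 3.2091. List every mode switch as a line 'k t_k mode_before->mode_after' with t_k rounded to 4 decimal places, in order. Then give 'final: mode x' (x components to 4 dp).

1 0.4007 3->2
2 1.0200 2->0
3 1.4283 0->1
4 2.3072 1->3
final: 3 -2.8375

Mode 3: guard c·x = 3.0104 hit at Δt = 0.4007 (t = 0.4007), x⁻ = (-3.0104) → reset → x⁺ = (-2.8909), jump to mode 2
Mode 2: guard c·x = -2.5895 hit at Δt = 0.6193 (t = 1.0200), x⁻ = (-2.5895) → reset → x⁺ = (-2.4618), jump to mode 0
Mode 0: guard c·x = 4.4506 hit at Δt = 0.4083 (t = 1.4283), x⁻ = (-4.4506) → reset → x⁺ = (-4.7186), jump to mode 1
Mode 1: guard c·x = -1.9444 hit at Δt = 0.8789 (t = 2.3072), x⁻ = (-1.9444) → reset → x⁺ = (-1.8711), jump to mode 3
Mode 3: flow for 0.9019 to horizon, guard not reached → x = (-2.8375)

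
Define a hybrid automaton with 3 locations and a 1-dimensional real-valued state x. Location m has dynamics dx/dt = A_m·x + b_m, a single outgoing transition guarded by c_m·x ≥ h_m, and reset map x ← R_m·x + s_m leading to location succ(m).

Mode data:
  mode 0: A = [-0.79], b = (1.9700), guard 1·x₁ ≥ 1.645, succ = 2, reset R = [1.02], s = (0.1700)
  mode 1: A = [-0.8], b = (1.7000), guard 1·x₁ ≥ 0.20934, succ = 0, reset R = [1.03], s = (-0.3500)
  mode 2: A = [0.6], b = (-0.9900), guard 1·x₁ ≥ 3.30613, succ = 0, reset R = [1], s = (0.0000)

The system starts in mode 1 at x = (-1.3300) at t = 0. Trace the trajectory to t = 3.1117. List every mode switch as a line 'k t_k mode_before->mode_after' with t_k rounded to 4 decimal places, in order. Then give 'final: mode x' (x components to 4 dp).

Mode 1: guard c·x = 0.2093 hit at Δt = 0.7372 (t = 0.7372), x⁻ = (0.2093) → reset → x⁺ = (-0.1344), jump to mode 0
Mode 0: guard c·x = 1.6450 hit at Δt = 1.4308 (t = 2.1680), x⁻ = (1.6450) → reset → x⁺ = (1.8479), jump to mode 2
Mode 2: flow for 0.9437 to horizon, guard not reached → x = (1.9986)

1 0.7372 1->0
2 2.1680 0->2
final: 2 1.9986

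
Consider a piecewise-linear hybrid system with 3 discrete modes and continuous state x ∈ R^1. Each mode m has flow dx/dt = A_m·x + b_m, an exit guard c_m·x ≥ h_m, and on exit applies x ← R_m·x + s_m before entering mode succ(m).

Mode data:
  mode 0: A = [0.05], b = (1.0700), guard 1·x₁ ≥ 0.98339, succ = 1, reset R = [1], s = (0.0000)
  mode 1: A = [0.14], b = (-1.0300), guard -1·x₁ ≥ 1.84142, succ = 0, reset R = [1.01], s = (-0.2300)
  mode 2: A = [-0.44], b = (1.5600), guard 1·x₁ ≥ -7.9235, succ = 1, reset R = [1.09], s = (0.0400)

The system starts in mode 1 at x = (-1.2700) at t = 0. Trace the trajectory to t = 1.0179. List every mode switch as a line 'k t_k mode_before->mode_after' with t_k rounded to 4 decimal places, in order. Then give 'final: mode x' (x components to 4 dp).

Mode 1: guard c·x = 1.8414 hit at Δt = 0.4581 (t = 0.4581), x⁻ = (-1.8414) → reset → x⁺ = (-2.0898), jump to mode 0
Mode 0: flow for 0.5598 to horizon, guard not reached → x = (-1.5417)

1 0.4581 1->0
final: 0 -1.5417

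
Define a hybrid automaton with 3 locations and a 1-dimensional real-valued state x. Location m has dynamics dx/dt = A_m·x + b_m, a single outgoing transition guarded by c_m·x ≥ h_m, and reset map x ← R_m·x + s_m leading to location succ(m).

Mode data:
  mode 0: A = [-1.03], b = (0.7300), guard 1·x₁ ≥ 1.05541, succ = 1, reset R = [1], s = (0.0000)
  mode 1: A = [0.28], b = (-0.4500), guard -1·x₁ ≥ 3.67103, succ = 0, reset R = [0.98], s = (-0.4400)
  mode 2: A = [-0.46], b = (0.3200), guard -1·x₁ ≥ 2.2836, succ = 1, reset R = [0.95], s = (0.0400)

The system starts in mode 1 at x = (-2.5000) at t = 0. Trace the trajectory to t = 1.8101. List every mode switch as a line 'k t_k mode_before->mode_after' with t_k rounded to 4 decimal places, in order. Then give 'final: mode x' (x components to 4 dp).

1 0.8959 1->0
final: 0 -1.1423

Mode 1: guard c·x = 3.6710 hit at Δt = 0.8959 (t = 0.8959), x⁻ = (-3.6710) → reset → x⁺ = (-4.0376), jump to mode 0
Mode 0: flow for 0.9142 to horizon, guard not reached → x = (-1.1423)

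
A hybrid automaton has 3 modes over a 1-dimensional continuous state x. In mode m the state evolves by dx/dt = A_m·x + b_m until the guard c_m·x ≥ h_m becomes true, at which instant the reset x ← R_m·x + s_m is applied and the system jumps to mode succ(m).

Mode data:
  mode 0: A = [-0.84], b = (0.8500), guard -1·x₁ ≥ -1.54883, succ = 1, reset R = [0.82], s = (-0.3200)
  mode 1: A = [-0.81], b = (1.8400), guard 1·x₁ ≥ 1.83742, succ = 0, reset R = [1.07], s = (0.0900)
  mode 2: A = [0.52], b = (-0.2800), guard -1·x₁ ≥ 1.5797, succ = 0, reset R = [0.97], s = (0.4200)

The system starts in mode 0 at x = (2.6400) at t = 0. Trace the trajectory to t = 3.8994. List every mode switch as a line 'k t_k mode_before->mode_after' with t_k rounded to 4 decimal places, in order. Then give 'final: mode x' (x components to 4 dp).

1 1.3206 0->1
2 2.6948 1->0
3 3.4866 0->1
final: 1 1.3257

Mode 0: guard c·x = -1.5488 hit at Δt = 1.3206 (t = 1.3206), x⁻ = (1.5488) → reset → x⁺ = (0.9500), jump to mode 1
Mode 1: guard c·x = 1.8374 hit at Δt = 1.3742 (t = 2.6948), x⁻ = (1.8374) → reset → x⁺ = (2.0560), jump to mode 0
Mode 0: guard c·x = -1.5488 hit at Δt = 0.7918 (t = 3.4866), x⁻ = (1.5488) → reset → x⁺ = (0.9500), jump to mode 1
Mode 1: flow for 0.4128 to horizon, guard not reached → x = (1.3257)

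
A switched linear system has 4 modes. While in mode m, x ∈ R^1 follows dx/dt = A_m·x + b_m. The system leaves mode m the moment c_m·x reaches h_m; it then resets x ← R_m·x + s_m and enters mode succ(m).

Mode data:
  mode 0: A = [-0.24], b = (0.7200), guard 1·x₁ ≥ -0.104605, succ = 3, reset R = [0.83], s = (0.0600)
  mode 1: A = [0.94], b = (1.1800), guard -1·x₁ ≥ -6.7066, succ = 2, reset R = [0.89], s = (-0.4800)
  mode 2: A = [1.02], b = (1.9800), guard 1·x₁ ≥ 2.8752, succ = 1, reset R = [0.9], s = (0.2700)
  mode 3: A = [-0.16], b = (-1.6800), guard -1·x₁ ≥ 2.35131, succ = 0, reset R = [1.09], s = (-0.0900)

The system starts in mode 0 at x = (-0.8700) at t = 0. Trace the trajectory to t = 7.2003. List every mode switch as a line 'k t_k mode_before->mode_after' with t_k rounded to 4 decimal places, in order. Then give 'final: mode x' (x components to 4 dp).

Mode 0: guard c·x = -0.1046 hit at Δt = 0.9182 (t = 0.9182), x⁻ = (-0.1046) → reset → x⁺ = (-0.0268), jump to mode 3
Mode 3: guard c·x = 2.3513 hit at Δt = 1.5685 (t = 2.4867), x⁻ = (-2.3513) → reset → x⁺ = (-2.6529), jump to mode 0
Mode 0: guard c·x = -0.1046 hit at Δt = 2.4970 (t = 4.9837), x⁻ = (-0.1046) → reset → x⁺ = (-0.0268), jump to mode 3
Mode 3: guard c·x = 2.3513 hit at Δt = 1.5685 (t = 6.5522), x⁻ = (-2.3513) → reset → x⁺ = (-2.6529), jump to mode 0
Mode 0: flow for 0.6481 to horizon, guard not reached → x = (-1.8387)

1 0.9182 0->3
2 2.4867 3->0
3 4.9837 0->3
4 6.5522 3->0
final: 0 -1.8387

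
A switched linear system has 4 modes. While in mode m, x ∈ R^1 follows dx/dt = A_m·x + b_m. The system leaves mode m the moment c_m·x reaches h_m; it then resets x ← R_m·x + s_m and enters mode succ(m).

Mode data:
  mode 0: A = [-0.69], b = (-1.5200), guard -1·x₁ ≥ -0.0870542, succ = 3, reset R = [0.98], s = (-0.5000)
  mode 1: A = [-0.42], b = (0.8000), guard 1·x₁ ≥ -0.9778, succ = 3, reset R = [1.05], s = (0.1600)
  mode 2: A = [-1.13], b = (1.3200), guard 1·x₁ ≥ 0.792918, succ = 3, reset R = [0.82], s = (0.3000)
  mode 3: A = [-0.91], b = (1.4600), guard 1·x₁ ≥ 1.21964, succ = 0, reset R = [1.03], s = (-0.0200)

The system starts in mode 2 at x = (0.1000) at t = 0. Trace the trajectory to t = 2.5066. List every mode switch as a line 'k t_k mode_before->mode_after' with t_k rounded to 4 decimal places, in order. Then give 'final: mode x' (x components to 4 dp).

Mode 2: guard c·x = 0.7929 hit at Δt = 0.9258 (t = 0.9258), x⁻ = (0.7929) → reset → x⁺ = (0.9502), jump to mode 3
Mode 3: guard c·x = 1.2196 hit at Δt = 0.5833 (t = 1.5091), x⁻ = (1.2196) → reset → x⁺ = (1.2362), jump to mode 0
Mode 0: guard c·x = -0.0871 hit at Δt = 0.5894 (t = 2.0985), x⁻ = (0.0871) → reset → x⁺ = (-0.4147), jump to mode 3
Mode 3: flow for 0.4081 to horizon, guard not reached → x = (0.2116)

1 0.9258 2->3
2 1.5091 3->0
3 2.0985 0->3
final: 3 0.2116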